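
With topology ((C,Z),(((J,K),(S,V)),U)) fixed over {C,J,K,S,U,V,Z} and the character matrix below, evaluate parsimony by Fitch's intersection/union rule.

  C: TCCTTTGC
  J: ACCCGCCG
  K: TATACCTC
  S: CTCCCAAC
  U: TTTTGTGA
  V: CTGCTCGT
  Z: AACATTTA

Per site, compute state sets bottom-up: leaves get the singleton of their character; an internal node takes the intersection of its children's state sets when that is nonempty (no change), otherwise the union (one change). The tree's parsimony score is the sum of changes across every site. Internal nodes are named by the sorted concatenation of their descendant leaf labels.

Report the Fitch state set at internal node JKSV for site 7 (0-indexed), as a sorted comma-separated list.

C

CZ@0: {T} ∪ {A} = {A,T} (union, +1)
JK@0: {A} ∪ {T} = {A,T} (union, +1)
SV@0: {C} ∩ {C} = {C} (intersection, +0)
JKSV@0: {A,T} ∪ {C} = {A,C,T} (union, +1)
JKSUV@0: {A,C,T} ∩ {T} = {T} (intersection, +0)
CJKSUVZ@0: {A,T} ∩ {T} = {T} (intersection, +0)
CZ@1: {C} ∪ {A} = {A,C} (union, +1)
JK@1: {C} ∪ {A} = {A,C} (union, +1)
SV@1: {T} ∩ {T} = {T} (intersection, +0)
JKSV@1: {A,C} ∪ {T} = {A,C,T} (union, +1)
JKSUV@1: {A,C,T} ∩ {T} = {T} (intersection, +0)
CJKSUVZ@1: {A,C} ∪ {T} = {A,C,T} (union, +1)
CZ@2: {C} ∩ {C} = {C} (intersection, +0)
JK@2: {C} ∪ {T} = {C,T} (union, +1)
SV@2: {C} ∪ {G} = {C,G} (union, +1)
JKSV@2: {C,T} ∩ {C,G} = {C} (intersection, +0)
JKSUV@2: {C} ∪ {T} = {C,T} (union, +1)
CJKSUVZ@2: {C} ∩ {C,T} = {C} (intersection, +0)
CZ@3: {T} ∪ {A} = {A,T} (union, +1)
JK@3: {C} ∪ {A} = {A,C} (union, +1)
SV@3: {C} ∩ {C} = {C} (intersection, +0)
JKSV@3: {A,C} ∩ {C} = {C} (intersection, +0)
JKSUV@3: {C} ∪ {T} = {C,T} (union, +1)
CJKSUVZ@3: {A,T} ∩ {C,T} = {T} (intersection, +0)
CZ@4: {T} ∩ {T} = {T} (intersection, +0)
JK@4: {G} ∪ {C} = {C,G} (union, +1)
SV@4: {C} ∪ {T} = {C,T} (union, +1)
JKSV@4: {C,G} ∩ {C,T} = {C} (intersection, +0)
JKSUV@4: {C} ∪ {G} = {C,G} (union, +1)
CJKSUVZ@4: {T} ∪ {C,G} = {C,G,T} (union, +1)
CZ@5: {T} ∩ {T} = {T} (intersection, +0)
JK@5: {C} ∩ {C} = {C} (intersection, +0)
SV@5: {A} ∪ {C} = {A,C} (union, +1)
JKSV@5: {C} ∩ {A,C} = {C} (intersection, +0)
JKSUV@5: {C} ∪ {T} = {C,T} (union, +1)
CJKSUVZ@5: {T} ∩ {C,T} = {T} (intersection, +0)
CZ@6: {G} ∪ {T} = {G,T} (union, +1)
JK@6: {C} ∪ {T} = {C,T} (union, +1)
SV@6: {A} ∪ {G} = {A,G} (union, +1)
JKSV@6: {C,T} ∪ {A,G} = {A,C,G,T} (union, +1)
JKSUV@6: {A,C,G,T} ∩ {G} = {G} (intersection, +0)
CJKSUVZ@6: {G,T} ∩ {G} = {G} (intersection, +0)
CZ@7: {C} ∪ {A} = {A,C} (union, +1)
JK@7: {G} ∪ {C} = {C,G} (union, +1)
SV@7: {C} ∪ {T} = {C,T} (union, +1)
JKSV@7: {C,G} ∩ {C,T} = {C} (intersection, +0)
JKSUV@7: {C} ∪ {A} = {A,C} (union, +1)
CJKSUVZ@7: {A,C} ∩ {A,C} = {A,C} (intersection, +0)
per-site changes: [3, 4, 3, 3, 4, 2, 4, 4]; total = 27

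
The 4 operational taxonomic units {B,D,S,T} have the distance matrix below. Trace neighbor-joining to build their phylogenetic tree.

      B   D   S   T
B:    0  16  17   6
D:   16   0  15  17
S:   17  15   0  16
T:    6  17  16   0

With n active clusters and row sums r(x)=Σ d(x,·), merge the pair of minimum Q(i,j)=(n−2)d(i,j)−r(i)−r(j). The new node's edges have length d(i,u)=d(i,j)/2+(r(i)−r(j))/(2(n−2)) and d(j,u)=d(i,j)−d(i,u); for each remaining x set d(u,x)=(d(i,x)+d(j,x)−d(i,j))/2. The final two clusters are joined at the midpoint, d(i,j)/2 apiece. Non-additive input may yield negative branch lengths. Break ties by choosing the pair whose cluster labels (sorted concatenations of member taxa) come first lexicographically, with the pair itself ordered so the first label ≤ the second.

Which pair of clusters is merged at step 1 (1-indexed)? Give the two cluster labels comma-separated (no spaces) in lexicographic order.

B,T

1. join B+T (d=6, Q=-66) ⇒ BT; edges |B|=3, |T|=3
  updated: d(BT,D)=27/2, d(BT,S)=27/2
2. join BT+D (d=27/2, Q=-42) ⇒ BDT; edges |BT|=6, |D|=15/2
  updated: d(BDT,S)=15/2
3. join BDT+S (d=15/2) ⇒ BDST; edges |BDT|=15/4, |S|=15/4
final tree: (((B:3,T:3):6,D:15/2):15/4,S:15/4)
total length: 27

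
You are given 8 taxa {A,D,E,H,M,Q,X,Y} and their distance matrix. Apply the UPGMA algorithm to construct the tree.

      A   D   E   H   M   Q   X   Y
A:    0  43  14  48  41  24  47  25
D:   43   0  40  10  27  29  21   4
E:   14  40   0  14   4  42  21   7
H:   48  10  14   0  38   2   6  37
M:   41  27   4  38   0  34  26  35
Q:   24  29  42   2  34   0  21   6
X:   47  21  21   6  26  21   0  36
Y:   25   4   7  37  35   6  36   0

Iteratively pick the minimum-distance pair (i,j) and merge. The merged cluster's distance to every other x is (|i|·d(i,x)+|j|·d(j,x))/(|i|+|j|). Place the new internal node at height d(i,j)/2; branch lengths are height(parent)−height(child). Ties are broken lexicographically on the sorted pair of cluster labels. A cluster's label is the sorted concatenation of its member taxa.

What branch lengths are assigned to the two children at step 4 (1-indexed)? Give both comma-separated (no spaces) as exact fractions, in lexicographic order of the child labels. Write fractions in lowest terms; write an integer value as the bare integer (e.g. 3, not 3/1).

step 1: merge (H,Q) at d=2; branch lengths H→1, Q→1; new cluster HQ
  updated: d(A,HQ)=36, d(D,HQ)=39/2, d(E,HQ)=28, d(HQ,M)=36, d(HQ,X)=27/2, d(HQ,Y)=43/2
step 2: merge (D,Y) at d=4; branch lengths D→2, Y→2; new cluster DY
  updated: d(A,DY)=34, d(DY,E)=47/2, d(DY,HQ)=41/2, d(DY,M)=31, d(DY,X)=57/2
step 3: merge (E,M) at d=4; branch lengths E→2, M→2; new cluster EM
  updated: d(A,EM)=55/2, d(DY,EM)=109/4, d(EM,HQ)=32, d(EM,X)=47/2
step 4: merge (HQ,X) at d=27/2; branch lengths HQ→23/4, X→27/4; new cluster HQX
  updated: d(A,HQX)=119/3, d(DY,HQX)=139/6, d(EM,HQX)=175/6
step 5: merge (DY,HQX) at d=139/6; branch lengths DY→115/12, HQX→29/6; new cluster DHQXY
  updated: d(A,DHQXY)=187/5, d(DHQXY,EM)=142/5
step 6: merge (A,EM) at d=55/2; branch lengths A→55/4, EM→47/4; new cluster AEM
  updated: d(AEM,DHQXY)=157/5
step 7: merge (AEM,DHQXY) at d=157/5; branch lengths AEM→39/20, DHQXY→247/60; new cluster ADEHMQXY
final tree: ((A:55/4,(E:2,M:2):47/4):39/20,((D:2,Y:2):115/12,((H:1,Q:1):23/4,X:27/4):29/6):247/60)
total length: 4109/60

23/4,27/4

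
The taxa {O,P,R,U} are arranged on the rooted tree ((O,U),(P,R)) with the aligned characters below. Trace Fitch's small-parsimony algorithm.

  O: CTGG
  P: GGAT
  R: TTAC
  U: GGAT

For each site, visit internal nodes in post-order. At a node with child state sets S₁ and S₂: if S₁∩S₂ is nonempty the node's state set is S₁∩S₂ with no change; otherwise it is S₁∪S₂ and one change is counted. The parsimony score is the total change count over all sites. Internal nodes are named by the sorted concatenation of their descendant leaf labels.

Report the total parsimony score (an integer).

7

[col 0] OU: children O:{C}, U:{G} ∪→ {C,G}; cost 1
[col 0] PR: children P:{G}, R:{T} ∪→ {G,T}; cost 1
[col 0] OPRU: children OU:{C,G}, PR:{G,T} ∩→ {G}; cost 0
[col 1] OU: children O:{T}, U:{G} ∪→ {G,T}; cost 1
[col 1] PR: children P:{G}, R:{T} ∪→ {G,T}; cost 1
[col 1] OPRU: children OU:{G,T}, PR:{G,T} ∩→ {G,T}; cost 0
[col 2] OU: children O:{G}, U:{A} ∪→ {A,G}; cost 1
[col 2] PR: children P:{A}, R:{A} ∩→ {A}; cost 0
[col 2] OPRU: children OU:{A,G}, PR:{A} ∩→ {A}; cost 0
[col 3] OU: children O:{G}, U:{T} ∪→ {G,T}; cost 1
[col 3] PR: children P:{T}, R:{C} ∪→ {C,T}; cost 1
[col 3] OPRU: children OU:{G,T}, PR:{C,T} ∩→ {T}; cost 0
per-site changes: [2, 2, 1, 2]; total = 7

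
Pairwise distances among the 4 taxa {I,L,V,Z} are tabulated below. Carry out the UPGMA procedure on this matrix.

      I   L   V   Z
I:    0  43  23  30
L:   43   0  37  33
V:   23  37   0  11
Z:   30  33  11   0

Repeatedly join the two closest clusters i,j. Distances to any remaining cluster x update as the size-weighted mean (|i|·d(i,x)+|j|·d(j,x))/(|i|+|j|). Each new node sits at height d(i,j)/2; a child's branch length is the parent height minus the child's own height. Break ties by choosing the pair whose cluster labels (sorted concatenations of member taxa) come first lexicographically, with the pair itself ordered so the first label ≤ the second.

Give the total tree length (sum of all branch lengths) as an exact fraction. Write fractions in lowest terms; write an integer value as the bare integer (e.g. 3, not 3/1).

677/12

iteration 1: select V,Z (d=11); attach at lengths (11/2, 11/2); label the merged cluster VZ
  updated: d(I,VZ)=53/2, d(L,VZ)=35
iteration 2: select I,VZ (d=53/2); attach at lengths (53/4, 31/4); label the merged cluster IVZ
  updated: d(IVZ,L)=113/3
iteration 3: select IVZ,L (d=113/3); attach at lengths (67/12, 113/6); label the merged cluster ILVZ
final tree: ((I:53/4,(V:11/2,Z:11/2):31/4):67/12,L:113/6)
total length: 677/12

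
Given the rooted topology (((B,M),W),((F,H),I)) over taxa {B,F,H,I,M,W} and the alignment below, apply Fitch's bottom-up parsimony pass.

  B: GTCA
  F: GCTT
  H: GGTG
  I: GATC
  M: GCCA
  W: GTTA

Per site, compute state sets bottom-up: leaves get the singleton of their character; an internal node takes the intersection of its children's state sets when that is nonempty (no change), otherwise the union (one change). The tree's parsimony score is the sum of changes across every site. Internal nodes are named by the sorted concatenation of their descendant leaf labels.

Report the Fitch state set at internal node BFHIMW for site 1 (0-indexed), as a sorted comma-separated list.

A,C,G,T

[col 0] BM: children B:{G}, M:{G} ∩→ {G}; cost 0
[col 0] BMW: children BM:{G}, W:{G} ∩→ {G}; cost 0
[col 0] FH: children F:{G}, H:{G} ∩→ {G}; cost 0
[col 0] FHI: children FH:{G}, I:{G} ∩→ {G}; cost 0
[col 0] BFHIMW: children BMW:{G}, FHI:{G} ∩→ {G}; cost 0
[col 1] BM: children B:{T}, M:{C} ∪→ {C,T}; cost 1
[col 1] BMW: children BM:{C,T}, W:{T} ∩→ {T}; cost 0
[col 1] FH: children F:{C}, H:{G} ∪→ {C,G}; cost 1
[col 1] FHI: children FH:{C,G}, I:{A} ∪→ {A,C,G}; cost 1
[col 1] BFHIMW: children BMW:{T}, FHI:{A,C,G} ∪→ {A,C,G,T}; cost 1
[col 2] BM: children B:{C}, M:{C} ∩→ {C}; cost 0
[col 2] BMW: children BM:{C}, W:{T} ∪→ {C,T}; cost 1
[col 2] FH: children F:{T}, H:{T} ∩→ {T}; cost 0
[col 2] FHI: children FH:{T}, I:{T} ∩→ {T}; cost 0
[col 2] BFHIMW: children BMW:{C,T}, FHI:{T} ∩→ {T}; cost 0
[col 3] BM: children B:{A}, M:{A} ∩→ {A}; cost 0
[col 3] BMW: children BM:{A}, W:{A} ∩→ {A}; cost 0
[col 3] FH: children F:{T}, H:{G} ∪→ {G,T}; cost 1
[col 3] FHI: children FH:{G,T}, I:{C} ∪→ {C,G,T}; cost 1
[col 3] BFHIMW: children BMW:{A}, FHI:{C,G,T} ∪→ {A,C,G,T}; cost 1
per-site changes: [0, 4, 1, 3]; total = 8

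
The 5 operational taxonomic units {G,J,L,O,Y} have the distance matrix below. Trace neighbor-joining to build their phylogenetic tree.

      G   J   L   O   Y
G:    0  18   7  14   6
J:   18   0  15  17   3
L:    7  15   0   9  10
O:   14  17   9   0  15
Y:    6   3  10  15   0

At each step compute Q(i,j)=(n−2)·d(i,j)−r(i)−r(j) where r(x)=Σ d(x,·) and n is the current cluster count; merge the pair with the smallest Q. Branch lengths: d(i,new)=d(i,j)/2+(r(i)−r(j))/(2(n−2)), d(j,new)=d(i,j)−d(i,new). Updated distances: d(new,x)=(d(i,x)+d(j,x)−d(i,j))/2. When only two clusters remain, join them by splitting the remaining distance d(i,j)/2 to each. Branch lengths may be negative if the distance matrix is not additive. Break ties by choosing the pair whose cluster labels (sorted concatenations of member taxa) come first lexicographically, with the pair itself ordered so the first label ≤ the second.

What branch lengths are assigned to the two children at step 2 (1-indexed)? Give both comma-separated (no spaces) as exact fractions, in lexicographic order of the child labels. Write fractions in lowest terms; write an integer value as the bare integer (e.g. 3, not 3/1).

iteration 1: select J,Y (d=3, Q=-78); attach at lengths (14/3, -5/3); label the merged cluster JY
  updated: d(G,JY)=21/2, d(JY,L)=11, d(JY,O)=29/2
iteration 2: select G,JY (d=21/2, Q=-93/2); attach at lengths (33/8, 51/8); label the merged cluster GJY
  updated: d(GJY,L)=15/4, d(GJY,O)=9
iteration 3: select GJY,L (d=15/4, Q=-87/4); attach at lengths (15/8, 15/8); label the merged cluster GJLY
  updated: d(GJLY,O)=57/8
iteration 4: select GJLY,O (d=57/8); attach at lengths (57/16, 57/16); label the merged cluster GJLOY
final tree: (((G:33/8,(J:14/3,Y:-5/3):51/8):15/8,L:15/8):57/16,O:57/16)
total length: 195/8

33/8,51/8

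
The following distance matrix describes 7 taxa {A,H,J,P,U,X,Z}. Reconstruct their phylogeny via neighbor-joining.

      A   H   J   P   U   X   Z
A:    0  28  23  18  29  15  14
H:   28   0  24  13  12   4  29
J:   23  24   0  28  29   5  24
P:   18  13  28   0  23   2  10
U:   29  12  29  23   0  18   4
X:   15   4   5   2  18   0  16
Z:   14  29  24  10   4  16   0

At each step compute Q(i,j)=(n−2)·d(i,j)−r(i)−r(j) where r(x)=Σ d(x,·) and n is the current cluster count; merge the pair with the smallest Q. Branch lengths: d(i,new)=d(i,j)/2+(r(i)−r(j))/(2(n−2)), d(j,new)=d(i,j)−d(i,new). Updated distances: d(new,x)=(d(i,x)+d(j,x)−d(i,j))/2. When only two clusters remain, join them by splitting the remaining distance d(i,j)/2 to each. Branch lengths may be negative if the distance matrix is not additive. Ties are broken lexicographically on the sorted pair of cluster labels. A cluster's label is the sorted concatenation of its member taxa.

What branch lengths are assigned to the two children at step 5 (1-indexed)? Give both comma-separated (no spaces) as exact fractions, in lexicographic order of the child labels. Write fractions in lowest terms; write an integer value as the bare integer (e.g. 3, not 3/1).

iteration 1: select U,Z (d=4, Q=-192); attach at lengths (19/5, 1/5); label the merged cluster UZ
  updated: d(A,UZ)=39/2, d(H,UZ)=37/2, d(J,UZ)=49/2, d(P,UZ)=29/2, d(UZ,X)=15
iteration 2: select J,X (d=5, Q=-251/2); attach at lengths (167/16, -87/16); label the merged cluster JX
  updated: d(A,JX)=33/2, d(H,JX)=23/2, d(JX,P)=25/2, d(JX,UZ)=69/4
iteration 3: select H,JX (d=23/2, Q=-377/4); attach at lengths (191/24, 85/24); label the merged cluster HJX
  updated: d(A,HJX)=33/2, d(HJX,P)=7, d(HJX,UZ)=97/8
iteration 4: select A,UZ (d=39/2, Q=-489/8); attach at lengths (375/32, 249/32); label the merged cluster AUZ
  updated: d(AUZ,HJX)=73/16, d(AUZ,P)=13/2
iteration 5: select AUZ,HJX (d=73/16, Q=-289/16); attach at lengths (65/32, 81/32); label the merged cluster AHJUXZ
  updated: d(AHJUXZ,P)=143/32
iteration 6: select AHJUXZ,P (d=143/32); attach at lengths (143/64, 143/64); label the merged cluster AHJPUXZ
final tree: (((A:375/32,(U:19/5,Z:1/5):249/32):65/32,(H:191/24,(J:167/16,X:-87/16):85/24):81/32):143/64,P:143/64)
total length: 1569/32

65/32,81/32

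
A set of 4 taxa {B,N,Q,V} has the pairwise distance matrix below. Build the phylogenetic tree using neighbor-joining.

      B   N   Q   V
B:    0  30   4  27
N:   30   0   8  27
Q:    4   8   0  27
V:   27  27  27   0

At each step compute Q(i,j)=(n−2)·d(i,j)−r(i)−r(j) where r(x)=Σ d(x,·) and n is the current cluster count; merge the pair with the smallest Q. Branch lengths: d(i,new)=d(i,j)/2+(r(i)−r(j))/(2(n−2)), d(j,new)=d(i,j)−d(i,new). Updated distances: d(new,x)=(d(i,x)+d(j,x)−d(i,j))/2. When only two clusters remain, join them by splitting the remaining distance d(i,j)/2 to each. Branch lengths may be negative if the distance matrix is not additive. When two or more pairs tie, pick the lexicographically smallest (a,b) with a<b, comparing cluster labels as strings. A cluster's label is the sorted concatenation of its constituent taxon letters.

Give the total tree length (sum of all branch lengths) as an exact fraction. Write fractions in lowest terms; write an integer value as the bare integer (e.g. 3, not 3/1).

77/2

iteration 1: select B,Q (d=4, Q=-92); attach at lengths (15/2, -7/2); label the merged cluster BQ
  updated: d(BQ,N)=17, d(BQ,V)=25
iteration 2: select BQ,N (d=17, Q=-69); attach at lengths (15/2, 19/2); label the merged cluster BNQ
  updated: d(BNQ,V)=35/2
iteration 3: select BNQ,V (d=35/2); attach at lengths (35/4, 35/4); label the merged cluster BNQV
final tree: (((B:15/2,Q:-7/2):15/2,N:19/2):35/4,V:35/4)
total length: 77/2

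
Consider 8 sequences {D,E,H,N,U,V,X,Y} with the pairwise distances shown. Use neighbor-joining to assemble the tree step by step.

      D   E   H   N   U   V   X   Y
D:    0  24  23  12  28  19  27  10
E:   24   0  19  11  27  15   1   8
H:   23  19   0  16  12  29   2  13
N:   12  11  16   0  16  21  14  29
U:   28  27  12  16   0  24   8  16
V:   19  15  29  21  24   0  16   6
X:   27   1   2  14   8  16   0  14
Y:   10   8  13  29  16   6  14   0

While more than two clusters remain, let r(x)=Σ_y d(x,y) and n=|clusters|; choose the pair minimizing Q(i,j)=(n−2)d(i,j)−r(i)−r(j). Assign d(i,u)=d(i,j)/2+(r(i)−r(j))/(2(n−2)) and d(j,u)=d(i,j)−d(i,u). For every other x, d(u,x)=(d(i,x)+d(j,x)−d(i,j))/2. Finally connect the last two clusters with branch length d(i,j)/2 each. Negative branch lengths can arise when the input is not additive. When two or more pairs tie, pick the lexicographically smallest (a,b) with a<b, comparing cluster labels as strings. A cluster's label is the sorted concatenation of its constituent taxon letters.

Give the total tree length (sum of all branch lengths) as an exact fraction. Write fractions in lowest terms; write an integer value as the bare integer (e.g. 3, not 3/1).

203/4

1. join D+N (d=12, Q=-190) ⇒ DN; edges |D|=8, |N|=4
  updated: d(DN,E)=23/2, d(DN,H)=27/2, d(DN,U)=16, d(DN,V)=14, d(DN,X)=29/2, d(DN,Y)=27/2
2. join V+Y (d=6, Q=-289/2) ⇒ VY; edges |V|=127/20, |Y|=-7/20
  updated: d(DN,VY)=43/4, d(E,VY)=17/2, d(H,VY)=18, d(U,VY)=17, d(VY,X)=12
3. join E+X (d=1, Q=-201/2) ⇒ EX; edges |E|=67/16, |X|=-51/16
  updated: d(DN,EX)=25/2, d(EX,H)=10, d(EX,U)=17, d(EX,VY)=39/4
4. join H+U (d=12, Q=-159/2) ⇒ HU; edges |H|=55/12, |U|=89/12
  updated: d(DN,HU)=35/4, d(EX,HU)=15/2, d(HU,VY)=23/2
5. join DN+VY (d=43/4, Q=-85/2) ⇒ DNVY; edges |DN|=43/8, |VY|=43/8
  updated: d(DNVY,EX)=23/4, d(DNVY,HU)=19/4
6. join DNVY+EX (d=23/4, Q=-18) ⇒ DENVXY; edges |DNVY|=3/2, |EX|=17/4
  updated: d(DENVXY,HU)=13/4
7. join DENVXY+HU (d=13/4) ⇒ DEHNUVXY; edges |DENVXY|=13/8, |HU|=13/8
final tree: ((((D:8,N:4):43/8,(V:127/20,Y:-7/20):43/8):3/2,(E:67/16,X:-51/16):17/4):13/8,(H:55/12,U:89/12):13/8)
total length: 203/4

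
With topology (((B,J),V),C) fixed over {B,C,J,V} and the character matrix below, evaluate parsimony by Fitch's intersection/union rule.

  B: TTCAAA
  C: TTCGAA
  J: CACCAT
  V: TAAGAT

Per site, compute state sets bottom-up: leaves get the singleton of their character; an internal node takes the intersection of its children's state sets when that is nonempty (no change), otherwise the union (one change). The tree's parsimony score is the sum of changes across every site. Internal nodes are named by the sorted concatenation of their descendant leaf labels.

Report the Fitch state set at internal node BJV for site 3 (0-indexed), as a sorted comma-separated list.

site 0, node BJ: B={T} ∪ J={C} → {C,T} (+1)
site 0, node BJV: BJ={C,T} ∩ V={T} → {T} (+0)
site 0, node BCJV: BJV={T} ∩ C={T} → {T} (+0)
site 1, node BJ: B={T} ∪ J={A} → {A,T} (+1)
site 1, node BJV: BJ={A,T} ∩ V={A} → {A} (+0)
site 1, node BCJV: BJV={A} ∪ C={T} → {A,T} (+1)
site 2, node BJ: B={C} ∩ J={C} → {C} (+0)
site 2, node BJV: BJ={C} ∪ V={A} → {A,C} (+1)
site 2, node BCJV: BJV={A,C} ∩ C={C} → {C} (+0)
site 3, node BJ: B={A} ∪ J={C} → {A,C} (+1)
site 3, node BJV: BJ={A,C} ∪ V={G} → {A,C,G} (+1)
site 3, node BCJV: BJV={A,C,G} ∩ C={G} → {G} (+0)
site 4, node BJ: B={A} ∩ J={A} → {A} (+0)
site 4, node BJV: BJ={A} ∩ V={A} → {A} (+0)
site 4, node BCJV: BJV={A} ∩ C={A} → {A} (+0)
site 5, node BJ: B={A} ∪ J={T} → {A,T} (+1)
site 5, node BJV: BJ={A,T} ∩ V={T} → {T} (+0)
site 5, node BCJV: BJV={T} ∪ C={A} → {A,T} (+1)
per-site changes: [1, 2, 1, 2, 0, 2]; total = 8

A,C,G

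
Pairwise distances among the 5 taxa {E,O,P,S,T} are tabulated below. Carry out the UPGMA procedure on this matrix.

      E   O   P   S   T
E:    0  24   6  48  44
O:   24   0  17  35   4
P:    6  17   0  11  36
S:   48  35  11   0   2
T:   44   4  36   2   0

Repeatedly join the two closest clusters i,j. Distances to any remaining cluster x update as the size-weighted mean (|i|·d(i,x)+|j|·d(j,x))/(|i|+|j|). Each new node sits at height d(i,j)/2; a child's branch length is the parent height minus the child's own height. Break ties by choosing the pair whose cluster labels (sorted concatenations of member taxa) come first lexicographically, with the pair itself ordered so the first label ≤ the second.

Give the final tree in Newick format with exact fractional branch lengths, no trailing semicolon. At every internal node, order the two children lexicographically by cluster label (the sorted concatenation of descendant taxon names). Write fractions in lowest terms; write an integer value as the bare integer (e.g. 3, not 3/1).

step 1: merge (S,T) at d=2; branch lengths S→1, T→1; new cluster ST
  updated: d(E,ST)=46, d(O,ST)=39/2, d(P,ST)=47/2
step 2: merge (E,P) at d=6; branch lengths E→3, P→3; new cluster EP
  updated: d(EP,O)=41/2, d(EP,ST)=139/4
step 3: merge (O,ST) at d=39/2; branch lengths O→39/4, ST→35/4; new cluster OST
  updated: d(EP,OST)=30
step 4: merge (EP,OST) at d=30; branch lengths EP→12, OST→21/4; new cluster EOPST
final tree: ((E:3,P:3):12,(O:39/4,(S:1,T:1):35/4):21/4)
total length: 175/4

((E:3,P:3):12,(O:39/4,(S:1,T:1):35/4):21/4)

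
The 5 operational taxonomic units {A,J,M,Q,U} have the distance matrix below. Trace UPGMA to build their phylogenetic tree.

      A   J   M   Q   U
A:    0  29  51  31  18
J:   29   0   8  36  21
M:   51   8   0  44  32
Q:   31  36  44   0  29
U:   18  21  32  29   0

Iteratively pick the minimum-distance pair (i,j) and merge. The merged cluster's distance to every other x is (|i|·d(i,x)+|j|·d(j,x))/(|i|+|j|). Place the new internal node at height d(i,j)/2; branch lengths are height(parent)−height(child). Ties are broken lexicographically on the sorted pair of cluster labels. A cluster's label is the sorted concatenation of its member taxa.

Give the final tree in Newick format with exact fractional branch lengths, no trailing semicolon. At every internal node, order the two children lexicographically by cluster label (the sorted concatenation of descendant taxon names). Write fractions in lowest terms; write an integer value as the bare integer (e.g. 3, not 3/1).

(((A:9,U:9):6,Q:15):11/4,(J:4,M:4):55/4)

1. join J+M (d=8) ⇒ JM; edges |J|=4, |M|=4
  updated: d(A,JM)=40, d(JM,Q)=40, d(JM,U)=53/2
2. join A+U (d=18) ⇒ AU; edges |A|=9, |U|=9
  updated: d(AU,JM)=133/4, d(AU,Q)=30
3. join AU+Q (d=30) ⇒ AQU; edges |AU|=6, |Q|=15
  updated: d(AQU,JM)=71/2
4. join AQU+JM (d=71/2) ⇒ AJMQU; edges |AQU|=11/4, |JM|=55/4
final tree: (((A:9,U:9):6,Q:15):11/4,(J:4,M:4):55/4)
total length: 127/2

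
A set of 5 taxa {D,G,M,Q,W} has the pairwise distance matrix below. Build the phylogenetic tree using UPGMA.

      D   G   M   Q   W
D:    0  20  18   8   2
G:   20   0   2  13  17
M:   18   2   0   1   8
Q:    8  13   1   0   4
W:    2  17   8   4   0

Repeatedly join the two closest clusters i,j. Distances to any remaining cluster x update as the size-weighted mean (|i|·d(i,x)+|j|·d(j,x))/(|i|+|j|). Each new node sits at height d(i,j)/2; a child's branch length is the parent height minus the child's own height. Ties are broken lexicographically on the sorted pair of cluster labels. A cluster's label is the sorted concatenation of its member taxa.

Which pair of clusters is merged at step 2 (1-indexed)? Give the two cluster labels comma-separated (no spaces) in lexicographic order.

step 1: merge (M,Q) at d=1; branch lengths M→1/2, Q→1/2; new cluster MQ
  updated: d(D,MQ)=13, d(G,MQ)=15/2, d(MQ,W)=6
step 2: merge (D,W) at d=2; branch lengths D→1, W→1; new cluster DW
  updated: d(DW,G)=37/2, d(DW,MQ)=19/2
step 3: merge (G,MQ) at d=15/2; branch lengths G→15/4, MQ→13/4; new cluster GMQ
  updated: d(DW,GMQ)=25/2
step 4: merge (DW,GMQ) at d=25/2; branch lengths DW→21/4, GMQ→5/2; new cluster DGMQW
final tree: ((D:1,W:1):21/4,(G:15/4,(M:1/2,Q:1/2):13/4):5/2)
total length: 71/4

D,W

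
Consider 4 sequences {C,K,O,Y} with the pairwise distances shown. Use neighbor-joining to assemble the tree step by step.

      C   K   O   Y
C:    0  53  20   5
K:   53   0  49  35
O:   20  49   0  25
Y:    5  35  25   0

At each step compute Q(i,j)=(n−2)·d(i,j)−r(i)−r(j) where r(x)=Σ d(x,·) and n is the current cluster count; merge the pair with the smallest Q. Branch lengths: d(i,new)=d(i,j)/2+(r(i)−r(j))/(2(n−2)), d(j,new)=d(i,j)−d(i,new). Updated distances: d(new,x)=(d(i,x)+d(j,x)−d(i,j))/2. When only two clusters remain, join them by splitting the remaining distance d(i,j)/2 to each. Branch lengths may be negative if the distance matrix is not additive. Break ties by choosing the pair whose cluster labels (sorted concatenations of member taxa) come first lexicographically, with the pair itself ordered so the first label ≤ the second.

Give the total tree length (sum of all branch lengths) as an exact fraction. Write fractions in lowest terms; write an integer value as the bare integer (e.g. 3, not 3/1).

1. join C+Y (d=5, Q=-133) ⇒ CY; edges |C|=23/4, |Y|=-3/4
  updated: d(CY,K)=83/2, d(CY,O)=20
2. join CY+K (d=83/2, Q=-221/2) ⇒ CKY; edges |CY|=25/4, |K|=141/4
  updated: d(CKY,O)=55/4
3. join CKY+O (d=55/4) ⇒ CKOY; edges |CKY|=55/8, |O|=55/8
final tree: (((C:23/4,Y:-3/4):25/4,K:141/4):55/8,O:55/8)
total length: 241/4

241/4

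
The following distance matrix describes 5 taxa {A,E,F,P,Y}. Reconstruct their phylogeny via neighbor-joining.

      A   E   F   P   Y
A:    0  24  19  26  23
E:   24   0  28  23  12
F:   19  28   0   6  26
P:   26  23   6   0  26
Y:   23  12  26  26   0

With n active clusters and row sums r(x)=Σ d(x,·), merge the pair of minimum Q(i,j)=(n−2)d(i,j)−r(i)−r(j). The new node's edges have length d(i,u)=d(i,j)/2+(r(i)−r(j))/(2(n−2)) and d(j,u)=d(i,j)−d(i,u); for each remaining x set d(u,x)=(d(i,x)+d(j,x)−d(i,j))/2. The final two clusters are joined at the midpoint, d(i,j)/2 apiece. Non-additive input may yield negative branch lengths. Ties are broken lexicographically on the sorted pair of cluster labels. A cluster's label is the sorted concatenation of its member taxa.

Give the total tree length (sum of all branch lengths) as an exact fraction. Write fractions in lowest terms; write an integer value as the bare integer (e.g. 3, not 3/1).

359/8

iteration 1: select F,P (d=6, Q=-142); attach at lengths (8/3, 10/3); label the merged cluster FP
  updated: d(A,FP)=39/2, d(E,FP)=45/2, d(FP,Y)=23
iteration 2: select A,FP (d=39/2, Q=-185/2); attach at lengths (81/8, 75/8); label the merged cluster AFP
  updated: d(AFP,E)=27/2, d(AFP,Y)=53/4
iteration 3: select AFP,E (d=27/2, Q=-155/4); attach at lengths (59/8, 49/8); label the merged cluster AEFP
  updated: d(AEFP,Y)=47/8
iteration 4: select AEFP,Y (d=47/8); attach at lengths (47/16, 47/16); label the merged cluster AEFPY
final tree: (((A:81/8,(F:8/3,P:10/3):75/8):59/8,E:49/8):47/16,Y:47/16)
total length: 359/8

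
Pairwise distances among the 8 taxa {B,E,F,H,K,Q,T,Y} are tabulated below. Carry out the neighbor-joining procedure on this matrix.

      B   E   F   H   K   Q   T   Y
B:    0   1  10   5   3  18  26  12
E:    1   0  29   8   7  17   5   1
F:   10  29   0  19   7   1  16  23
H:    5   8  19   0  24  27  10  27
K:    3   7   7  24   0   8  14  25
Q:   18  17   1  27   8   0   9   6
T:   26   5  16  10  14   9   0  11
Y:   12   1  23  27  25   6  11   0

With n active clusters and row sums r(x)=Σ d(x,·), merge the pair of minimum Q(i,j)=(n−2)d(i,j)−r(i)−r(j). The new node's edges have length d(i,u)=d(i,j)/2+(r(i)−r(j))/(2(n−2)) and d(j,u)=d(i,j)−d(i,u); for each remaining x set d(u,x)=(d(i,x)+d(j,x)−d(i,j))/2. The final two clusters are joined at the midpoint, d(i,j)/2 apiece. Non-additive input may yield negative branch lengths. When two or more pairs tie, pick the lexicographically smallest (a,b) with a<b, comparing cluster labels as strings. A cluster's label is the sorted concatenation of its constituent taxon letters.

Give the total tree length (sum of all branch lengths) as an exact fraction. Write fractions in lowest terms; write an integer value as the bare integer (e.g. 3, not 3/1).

1101/32

1. join F+Q (d=1, Q=-185) ⇒ FQ; edges |F|=25/12, |Q|=-13/12
  updated: d(B,FQ)=27/2, d(E,FQ)=45/2, d(FQ,H)=45/2, d(FQ,K)=7, d(FQ,T)=12, d(FQ,Y)=14
2. join FQ+K (d=7, Q=-273/2) ⇒ FKQ; edges |FQ|=93/20, |K|=47/20
  updated: d(B,FKQ)=19/4, d(E,FKQ)=45/4, d(FKQ,H)=79/4, d(FKQ,T)=19/2, d(FKQ,Y)=16
3. join B+H (d=5, Q=-197/2) ⇒ BH; edges |B|=-1/8, |H|=41/8
  updated: d(BH,E)=2, d(BH,FKQ)=39/4, d(BH,T)=31/2, d(BH,Y)=17
4. join BH+FKQ (d=39/4, Q=-123/2) ⇒ BFHKQ; edges |BH|=9/2, |FKQ|=21/4
  updated: d(BFHKQ,E)=7/4, d(BFHKQ,T)=61/8, d(BFHKQ,Y)=93/8
5. join BFHKQ+T (d=61/8, Q=-235/8) ⇒ BFHKQT; edges |BFHKQ|=101/32, |T|=143/32
  updated: d(BFHKQT,E)=-7/16, d(BFHKQT,Y)=15/2
6. join BFHKQT+E (d=-7/16, Q=-129/16) ⇒ BEFHKQT; edges |BFHKQT|=97/32, |E|=-111/32
  updated: d(BEFHKQT,Y)=143/32
7. join BEFHKQT+Y (d=143/32) ⇒ BEFHKQTY; edges |BEFHKQT|=143/64, |Y|=143/64
final tree: (((((B:-1/8,H:41/8):9/2,((F:25/12,Q:-13/12):93/20,K:47/20):21/4):101/32,T:143/32):97/32,E:-111/32):143/64,Y:143/64)
total length: 1101/32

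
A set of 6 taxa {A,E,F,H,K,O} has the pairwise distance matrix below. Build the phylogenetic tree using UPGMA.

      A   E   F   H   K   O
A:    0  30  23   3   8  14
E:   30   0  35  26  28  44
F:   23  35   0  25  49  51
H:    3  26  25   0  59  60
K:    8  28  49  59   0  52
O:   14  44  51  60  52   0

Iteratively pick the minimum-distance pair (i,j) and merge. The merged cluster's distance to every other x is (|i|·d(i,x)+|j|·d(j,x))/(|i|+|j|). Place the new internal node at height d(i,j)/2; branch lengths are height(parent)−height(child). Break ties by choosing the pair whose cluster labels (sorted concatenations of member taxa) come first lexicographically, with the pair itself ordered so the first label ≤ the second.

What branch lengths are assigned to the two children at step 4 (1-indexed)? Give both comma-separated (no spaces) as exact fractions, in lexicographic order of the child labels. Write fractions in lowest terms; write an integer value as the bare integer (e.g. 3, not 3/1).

21/4,13/4

iteration 1: select A,H (d=3); attach at lengths (3/2, 3/2); label the merged cluster AH
  updated: d(AH,E)=28, d(AH,F)=24, d(AH,K)=67/2, d(AH,O)=37
iteration 2: select AH,F (d=24); attach at lengths (21/2, 12); label the merged cluster AFH
  updated: d(AFH,E)=91/3, d(AFH,K)=116/3, d(AFH,O)=125/3
iteration 3: select E,K (d=28); attach at lengths (14, 14); label the merged cluster EK
  updated: d(AFH,EK)=69/2, d(EK,O)=48
iteration 4: select AFH,EK (d=69/2); attach at lengths (21/4, 13/4); label the merged cluster AEFHK
  updated: d(AEFHK,O)=221/5
iteration 5: select AEFHK,O (d=221/5); attach at lengths (97/20, 221/10); label the merged cluster AEFHKO
final tree: ((((A:3/2,H:3/2):21/2,F:12):21/4,(E:14,K:14):13/4):97/20,O:221/10)
total length: 1779/20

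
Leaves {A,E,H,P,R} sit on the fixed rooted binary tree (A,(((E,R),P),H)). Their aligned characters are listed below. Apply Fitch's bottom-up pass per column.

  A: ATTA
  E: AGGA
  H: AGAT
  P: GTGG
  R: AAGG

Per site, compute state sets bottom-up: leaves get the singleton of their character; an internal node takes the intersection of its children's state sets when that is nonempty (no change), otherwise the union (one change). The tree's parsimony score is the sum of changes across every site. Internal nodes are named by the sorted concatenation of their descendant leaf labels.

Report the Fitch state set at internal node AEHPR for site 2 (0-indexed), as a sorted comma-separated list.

ER@0: {A} ∩ {A} = {A} (intersection, +0)
EPR@0: {A} ∪ {G} = {A,G} (union, +1)
EHPR@0: {A,G} ∩ {A} = {A} (intersection, +0)
AEHPR@0: {A} ∩ {A} = {A} (intersection, +0)
ER@1: {G} ∪ {A} = {A,G} (union, +1)
EPR@1: {A,G} ∪ {T} = {A,G,T} (union, +1)
EHPR@1: {A,G,T} ∩ {G} = {G} (intersection, +0)
AEHPR@1: {T} ∪ {G} = {G,T} (union, +1)
ER@2: {G} ∩ {G} = {G} (intersection, +0)
EPR@2: {G} ∩ {G} = {G} (intersection, +0)
EHPR@2: {G} ∪ {A} = {A,G} (union, +1)
AEHPR@2: {T} ∪ {A,G} = {A,G,T} (union, +1)
ER@3: {A} ∪ {G} = {A,G} (union, +1)
EPR@3: {A,G} ∩ {G} = {G} (intersection, +0)
EHPR@3: {G} ∪ {T} = {G,T} (union, +1)
AEHPR@3: {A} ∪ {G,T} = {A,G,T} (union, +1)
per-site changes: [1, 3, 2, 3]; total = 9

A,G,T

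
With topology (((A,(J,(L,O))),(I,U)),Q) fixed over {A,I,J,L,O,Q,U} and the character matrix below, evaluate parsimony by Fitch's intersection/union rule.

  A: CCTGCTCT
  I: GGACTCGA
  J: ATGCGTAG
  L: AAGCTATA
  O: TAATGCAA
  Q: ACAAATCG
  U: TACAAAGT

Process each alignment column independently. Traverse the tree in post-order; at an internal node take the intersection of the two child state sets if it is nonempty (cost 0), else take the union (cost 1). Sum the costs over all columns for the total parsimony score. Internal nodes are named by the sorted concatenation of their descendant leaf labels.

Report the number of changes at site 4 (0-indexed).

4

LO@0: {A} ∪ {T} = {A,T} (union, +1)
JLO@0: {A} ∩ {A,T} = {A} (intersection, +0)
AJLO@0: {C} ∪ {A} = {A,C} (union, +1)
IU@0: {G} ∪ {T} = {G,T} (union, +1)
AIJLOU@0: {A,C} ∪ {G,T} = {A,C,G,T} (union, +1)
AIJLOQU@0: {A,C,G,T} ∩ {A} = {A} (intersection, +0)
LO@1: {A} ∩ {A} = {A} (intersection, +0)
JLO@1: {T} ∪ {A} = {A,T} (union, +1)
AJLO@1: {C} ∪ {A,T} = {A,C,T} (union, +1)
IU@1: {G} ∪ {A} = {A,G} (union, +1)
AIJLOU@1: {A,C,T} ∩ {A,G} = {A} (intersection, +0)
AIJLOQU@1: {A} ∪ {C} = {A,C} (union, +1)
LO@2: {G} ∪ {A} = {A,G} (union, +1)
JLO@2: {G} ∩ {A,G} = {G} (intersection, +0)
AJLO@2: {T} ∪ {G} = {G,T} (union, +1)
IU@2: {A} ∪ {C} = {A,C} (union, +1)
AIJLOU@2: {G,T} ∪ {A,C} = {A,C,G,T} (union, +1)
AIJLOQU@2: {A,C,G,T} ∩ {A} = {A} (intersection, +0)
LO@3: {C} ∪ {T} = {C,T} (union, +1)
JLO@3: {C} ∩ {C,T} = {C} (intersection, +0)
AJLO@3: {G} ∪ {C} = {C,G} (union, +1)
IU@3: {C} ∪ {A} = {A,C} (union, +1)
AIJLOU@3: {C,G} ∩ {A,C} = {C} (intersection, +0)
AIJLOQU@3: {C} ∪ {A} = {A,C} (union, +1)
LO@4: {T} ∪ {G} = {G,T} (union, +1)
JLO@4: {G} ∩ {G,T} = {G} (intersection, +0)
AJLO@4: {C} ∪ {G} = {C,G} (union, +1)
IU@4: {T} ∪ {A} = {A,T} (union, +1)
AIJLOU@4: {C,G} ∪ {A,T} = {A,C,G,T} (union, +1)
AIJLOQU@4: {A,C,G,T} ∩ {A} = {A} (intersection, +0)
LO@5: {A} ∪ {C} = {A,C} (union, +1)
JLO@5: {T} ∪ {A,C} = {A,C,T} (union, +1)
AJLO@5: {T} ∩ {A,C,T} = {T} (intersection, +0)
IU@5: {C} ∪ {A} = {A,C} (union, +1)
AIJLOU@5: {T} ∪ {A,C} = {A,C,T} (union, +1)
AIJLOQU@5: {A,C,T} ∩ {T} = {T} (intersection, +0)
LO@6: {T} ∪ {A} = {A,T} (union, +1)
JLO@6: {A} ∩ {A,T} = {A} (intersection, +0)
AJLO@6: {C} ∪ {A} = {A,C} (union, +1)
IU@6: {G} ∩ {G} = {G} (intersection, +0)
AIJLOU@6: {A,C} ∪ {G} = {A,C,G} (union, +1)
AIJLOQU@6: {A,C,G} ∩ {C} = {C} (intersection, +0)
LO@7: {A} ∩ {A} = {A} (intersection, +0)
JLO@7: {G} ∪ {A} = {A,G} (union, +1)
AJLO@7: {T} ∪ {A,G} = {A,G,T} (union, +1)
IU@7: {A} ∪ {T} = {A,T} (union, +1)
AIJLOU@7: {A,G,T} ∩ {A,T} = {A,T} (intersection, +0)
AIJLOQU@7: {A,T} ∪ {G} = {A,G,T} (union, +1)
per-site changes: [4, 4, 4, 4, 4, 4, 3, 4]; total = 31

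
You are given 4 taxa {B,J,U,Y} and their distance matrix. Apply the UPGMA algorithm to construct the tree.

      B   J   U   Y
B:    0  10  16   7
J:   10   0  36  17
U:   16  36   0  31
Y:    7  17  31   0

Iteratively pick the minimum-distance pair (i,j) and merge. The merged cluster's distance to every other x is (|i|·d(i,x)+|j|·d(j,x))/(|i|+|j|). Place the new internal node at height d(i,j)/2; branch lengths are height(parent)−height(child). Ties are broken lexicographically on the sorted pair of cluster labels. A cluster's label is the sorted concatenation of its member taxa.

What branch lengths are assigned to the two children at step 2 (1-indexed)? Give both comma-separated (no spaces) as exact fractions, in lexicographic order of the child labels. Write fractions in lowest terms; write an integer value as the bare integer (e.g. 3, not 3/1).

13/4,27/4

step 1: merge (B,Y) at d=7; branch lengths B→7/2, Y→7/2; new cluster BY
  updated: d(BY,J)=27/2, d(BY,U)=47/2
step 2: merge (BY,J) at d=27/2; branch lengths BY→13/4, J→27/4; new cluster BJY
  updated: d(BJY,U)=83/3
step 3: merge (BJY,U) at d=83/3; branch lengths BJY→85/12, U→83/6; new cluster BJUY
final tree: (((B:7/2,Y:7/2):13/4,J:27/4):85/12,U:83/6)
total length: 455/12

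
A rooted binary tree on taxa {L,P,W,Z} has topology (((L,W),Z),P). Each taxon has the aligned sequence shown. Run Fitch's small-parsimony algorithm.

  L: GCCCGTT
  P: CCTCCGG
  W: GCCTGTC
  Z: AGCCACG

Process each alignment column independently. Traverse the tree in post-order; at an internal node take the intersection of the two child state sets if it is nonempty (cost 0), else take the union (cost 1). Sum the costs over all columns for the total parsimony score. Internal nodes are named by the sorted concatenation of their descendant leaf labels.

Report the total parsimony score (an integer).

[col 0] LW: children L:{G}, W:{G} ∩→ {G}; cost 0
[col 0] LWZ: children LW:{G}, Z:{A} ∪→ {A,G}; cost 1
[col 0] LPWZ: children LWZ:{A,G}, P:{C} ∪→ {A,C,G}; cost 1
[col 1] LW: children L:{C}, W:{C} ∩→ {C}; cost 0
[col 1] LWZ: children LW:{C}, Z:{G} ∪→ {C,G}; cost 1
[col 1] LPWZ: children LWZ:{C,G}, P:{C} ∩→ {C}; cost 0
[col 2] LW: children L:{C}, W:{C} ∩→ {C}; cost 0
[col 2] LWZ: children LW:{C}, Z:{C} ∩→ {C}; cost 0
[col 2] LPWZ: children LWZ:{C}, P:{T} ∪→ {C,T}; cost 1
[col 3] LW: children L:{C}, W:{T} ∪→ {C,T}; cost 1
[col 3] LWZ: children LW:{C,T}, Z:{C} ∩→ {C}; cost 0
[col 3] LPWZ: children LWZ:{C}, P:{C} ∩→ {C}; cost 0
[col 4] LW: children L:{G}, W:{G} ∩→ {G}; cost 0
[col 4] LWZ: children LW:{G}, Z:{A} ∪→ {A,G}; cost 1
[col 4] LPWZ: children LWZ:{A,G}, P:{C} ∪→ {A,C,G}; cost 1
[col 5] LW: children L:{T}, W:{T} ∩→ {T}; cost 0
[col 5] LWZ: children LW:{T}, Z:{C} ∪→ {C,T}; cost 1
[col 5] LPWZ: children LWZ:{C,T}, P:{G} ∪→ {C,G,T}; cost 1
[col 6] LW: children L:{T}, W:{C} ∪→ {C,T}; cost 1
[col 6] LWZ: children LW:{C,T}, Z:{G} ∪→ {C,G,T}; cost 1
[col 6] LPWZ: children LWZ:{C,G,T}, P:{G} ∩→ {G}; cost 0
per-site changes: [2, 1, 1, 1, 2, 2, 2]; total = 11

11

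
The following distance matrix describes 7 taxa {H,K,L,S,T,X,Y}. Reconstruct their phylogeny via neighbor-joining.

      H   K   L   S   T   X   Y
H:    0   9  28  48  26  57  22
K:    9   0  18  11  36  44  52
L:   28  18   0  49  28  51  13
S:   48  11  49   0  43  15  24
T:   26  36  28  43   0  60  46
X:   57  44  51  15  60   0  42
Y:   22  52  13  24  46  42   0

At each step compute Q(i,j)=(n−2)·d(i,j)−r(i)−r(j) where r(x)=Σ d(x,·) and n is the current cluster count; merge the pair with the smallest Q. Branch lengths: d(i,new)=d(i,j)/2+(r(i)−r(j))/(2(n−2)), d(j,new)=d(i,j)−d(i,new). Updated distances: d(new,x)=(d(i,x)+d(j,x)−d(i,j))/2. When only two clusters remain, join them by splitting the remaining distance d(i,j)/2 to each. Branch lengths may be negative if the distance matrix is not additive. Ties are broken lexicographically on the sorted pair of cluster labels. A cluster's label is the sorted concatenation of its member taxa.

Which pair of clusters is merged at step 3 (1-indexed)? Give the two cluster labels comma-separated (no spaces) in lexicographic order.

1. join S+X (d=15, Q=-384) ⇒ SX; edges |S|=-2/5, |X|=77/5
  updated: d(H,SX)=45, d(K,SX)=20, d(L,SX)=85/2, d(SX,T)=44, d(SX,Y)=51/2
2. join L+Y (d=13, Q=-236) ⇒ LY; edges |L|=23/8, |Y|=81/8
  updated: d(H,LY)=37/2, d(K,LY)=57/2, d(LY,SX)=55/2, d(LY,T)=61/2
3. join K+SX (d=20, Q=-170) ⇒ KSX; edges |K|=17/6, |SX|=103/6
  updated: d(H,KSX)=17, d(KSX,LY)=18, d(KSX,T)=30
4. join H+T (d=26, Q=-96) ⇒ HT; edges |H|=27/4, |T|=77/4
  updated: d(HT,KSX)=21/2, d(HT,LY)=23/2
5. join HT+KSX (d=21/2, Q=-40) ⇒ HKSTX; edges |HT|=2, |KSX|=17/2
  updated: d(HKSTX,LY)=19/2
6. join HKSTX+LY (d=19/2) ⇒ HKLSTXY; edges |HKSTX|=19/4, |LY|=19/4
final tree: (((H:27/4,T:77/4):2,(K:17/6,(S:-2/5,X:77/5):103/6):17/2):19/4,(L:23/8,Y:81/8):19/4)
total length: 94

K,SX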